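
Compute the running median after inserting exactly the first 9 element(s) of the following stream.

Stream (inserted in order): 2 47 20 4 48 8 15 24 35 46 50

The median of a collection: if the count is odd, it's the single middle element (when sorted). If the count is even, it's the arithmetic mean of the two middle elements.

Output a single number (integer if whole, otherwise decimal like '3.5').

Step 1: insert 2 -> lo=[2] (size 1, max 2) hi=[] (size 0) -> median=2
Step 2: insert 47 -> lo=[2] (size 1, max 2) hi=[47] (size 1, min 47) -> median=24.5
Step 3: insert 20 -> lo=[2, 20] (size 2, max 20) hi=[47] (size 1, min 47) -> median=20
Step 4: insert 4 -> lo=[2, 4] (size 2, max 4) hi=[20, 47] (size 2, min 20) -> median=12
Step 5: insert 48 -> lo=[2, 4, 20] (size 3, max 20) hi=[47, 48] (size 2, min 47) -> median=20
Step 6: insert 8 -> lo=[2, 4, 8] (size 3, max 8) hi=[20, 47, 48] (size 3, min 20) -> median=14
Step 7: insert 15 -> lo=[2, 4, 8, 15] (size 4, max 15) hi=[20, 47, 48] (size 3, min 20) -> median=15
Step 8: insert 24 -> lo=[2, 4, 8, 15] (size 4, max 15) hi=[20, 24, 47, 48] (size 4, min 20) -> median=17.5
Step 9: insert 35 -> lo=[2, 4, 8, 15, 20] (size 5, max 20) hi=[24, 35, 47, 48] (size 4, min 24) -> median=20

Answer: 20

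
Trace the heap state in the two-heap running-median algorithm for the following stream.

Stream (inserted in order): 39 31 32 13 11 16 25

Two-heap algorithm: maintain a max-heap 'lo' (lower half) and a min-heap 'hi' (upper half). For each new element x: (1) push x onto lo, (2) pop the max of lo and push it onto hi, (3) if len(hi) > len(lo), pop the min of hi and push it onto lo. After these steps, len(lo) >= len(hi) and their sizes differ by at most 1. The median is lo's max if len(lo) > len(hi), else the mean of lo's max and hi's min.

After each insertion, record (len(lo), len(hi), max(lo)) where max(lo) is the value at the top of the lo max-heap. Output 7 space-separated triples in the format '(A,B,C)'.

Answer: (1,0,39) (1,1,31) (2,1,32) (2,2,31) (3,2,31) (3,3,16) (4,3,25)

Derivation:
Step 1: insert 39 -> lo=[39] hi=[] -> (len(lo)=1, len(hi)=0, max(lo)=39)
Step 2: insert 31 -> lo=[31] hi=[39] -> (len(lo)=1, len(hi)=1, max(lo)=31)
Step 3: insert 32 -> lo=[31, 32] hi=[39] -> (len(lo)=2, len(hi)=1, max(lo)=32)
Step 4: insert 13 -> lo=[13, 31] hi=[32, 39] -> (len(lo)=2, len(hi)=2, max(lo)=31)
Step 5: insert 11 -> lo=[11, 13, 31] hi=[32, 39] -> (len(lo)=3, len(hi)=2, max(lo)=31)
Step 6: insert 16 -> lo=[11, 13, 16] hi=[31, 32, 39] -> (len(lo)=3, len(hi)=3, max(lo)=16)
Step 7: insert 25 -> lo=[11, 13, 16, 25] hi=[31, 32, 39] -> (len(lo)=4, len(hi)=3, max(lo)=25)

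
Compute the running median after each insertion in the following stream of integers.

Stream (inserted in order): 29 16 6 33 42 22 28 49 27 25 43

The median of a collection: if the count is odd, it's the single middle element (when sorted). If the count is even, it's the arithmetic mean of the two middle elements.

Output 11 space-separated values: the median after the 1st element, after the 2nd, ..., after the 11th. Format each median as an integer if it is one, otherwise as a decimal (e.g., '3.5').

Answer: 29 22.5 16 22.5 29 25.5 28 28.5 28 27.5 28

Derivation:
Step 1: insert 29 -> lo=[29] (size 1, max 29) hi=[] (size 0) -> median=29
Step 2: insert 16 -> lo=[16] (size 1, max 16) hi=[29] (size 1, min 29) -> median=22.5
Step 3: insert 6 -> lo=[6, 16] (size 2, max 16) hi=[29] (size 1, min 29) -> median=16
Step 4: insert 33 -> lo=[6, 16] (size 2, max 16) hi=[29, 33] (size 2, min 29) -> median=22.5
Step 5: insert 42 -> lo=[6, 16, 29] (size 3, max 29) hi=[33, 42] (size 2, min 33) -> median=29
Step 6: insert 22 -> lo=[6, 16, 22] (size 3, max 22) hi=[29, 33, 42] (size 3, min 29) -> median=25.5
Step 7: insert 28 -> lo=[6, 16, 22, 28] (size 4, max 28) hi=[29, 33, 42] (size 3, min 29) -> median=28
Step 8: insert 49 -> lo=[6, 16, 22, 28] (size 4, max 28) hi=[29, 33, 42, 49] (size 4, min 29) -> median=28.5
Step 9: insert 27 -> lo=[6, 16, 22, 27, 28] (size 5, max 28) hi=[29, 33, 42, 49] (size 4, min 29) -> median=28
Step 10: insert 25 -> lo=[6, 16, 22, 25, 27] (size 5, max 27) hi=[28, 29, 33, 42, 49] (size 5, min 28) -> median=27.5
Step 11: insert 43 -> lo=[6, 16, 22, 25, 27, 28] (size 6, max 28) hi=[29, 33, 42, 43, 49] (size 5, min 29) -> median=28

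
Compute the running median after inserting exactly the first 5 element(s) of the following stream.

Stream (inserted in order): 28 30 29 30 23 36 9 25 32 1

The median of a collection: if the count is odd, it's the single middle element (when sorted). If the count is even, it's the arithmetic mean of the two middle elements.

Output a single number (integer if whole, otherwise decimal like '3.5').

Answer: 29

Derivation:
Step 1: insert 28 -> lo=[28] (size 1, max 28) hi=[] (size 0) -> median=28
Step 2: insert 30 -> lo=[28] (size 1, max 28) hi=[30] (size 1, min 30) -> median=29
Step 3: insert 29 -> lo=[28, 29] (size 2, max 29) hi=[30] (size 1, min 30) -> median=29
Step 4: insert 30 -> lo=[28, 29] (size 2, max 29) hi=[30, 30] (size 2, min 30) -> median=29.5
Step 5: insert 23 -> lo=[23, 28, 29] (size 3, max 29) hi=[30, 30] (size 2, min 30) -> median=29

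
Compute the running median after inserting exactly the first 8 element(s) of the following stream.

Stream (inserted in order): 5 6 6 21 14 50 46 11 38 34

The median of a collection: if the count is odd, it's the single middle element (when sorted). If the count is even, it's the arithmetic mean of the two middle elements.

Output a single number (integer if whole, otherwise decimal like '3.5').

Step 1: insert 5 -> lo=[5] (size 1, max 5) hi=[] (size 0) -> median=5
Step 2: insert 6 -> lo=[5] (size 1, max 5) hi=[6] (size 1, min 6) -> median=5.5
Step 3: insert 6 -> lo=[5, 6] (size 2, max 6) hi=[6] (size 1, min 6) -> median=6
Step 4: insert 21 -> lo=[5, 6] (size 2, max 6) hi=[6, 21] (size 2, min 6) -> median=6
Step 5: insert 14 -> lo=[5, 6, 6] (size 3, max 6) hi=[14, 21] (size 2, min 14) -> median=6
Step 6: insert 50 -> lo=[5, 6, 6] (size 3, max 6) hi=[14, 21, 50] (size 3, min 14) -> median=10
Step 7: insert 46 -> lo=[5, 6, 6, 14] (size 4, max 14) hi=[21, 46, 50] (size 3, min 21) -> median=14
Step 8: insert 11 -> lo=[5, 6, 6, 11] (size 4, max 11) hi=[14, 21, 46, 50] (size 4, min 14) -> median=12.5

Answer: 12.5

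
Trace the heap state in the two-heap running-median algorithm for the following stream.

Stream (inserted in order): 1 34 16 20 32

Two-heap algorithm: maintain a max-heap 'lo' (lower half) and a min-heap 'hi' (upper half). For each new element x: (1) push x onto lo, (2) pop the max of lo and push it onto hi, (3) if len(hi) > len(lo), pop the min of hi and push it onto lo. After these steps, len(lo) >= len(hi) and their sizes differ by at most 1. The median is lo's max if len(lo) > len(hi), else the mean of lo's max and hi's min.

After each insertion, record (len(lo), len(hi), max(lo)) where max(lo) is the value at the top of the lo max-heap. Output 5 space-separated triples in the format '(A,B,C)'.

Step 1: insert 1 -> lo=[1] hi=[] -> (len(lo)=1, len(hi)=0, max(lo)=1)
Step 2: insert 34 -> lo=[1] hi=[34] -> (len(lo)=1, len(hi)=1, max(lo)=1)
Step 3: insert 16 -> lo=[1, 16] hi=[34] -> (len(lo)=2, len(hi)=1, max(lo)=16)
Step 4: insert 20 -> lo=[1, 16] hi=[20, 34] -> (len(lo)=2, len(hi)=2, max(lo)=16)
Step 5: insert 32 -> lo=[1, 16, 20] hi=[32, 34] -> (len(lo)=3, len(hi)=2, max(lo)=20)

Answer: (1,0,1) (1,1,1) (2,1,16) (2,2,16) (3,2,20)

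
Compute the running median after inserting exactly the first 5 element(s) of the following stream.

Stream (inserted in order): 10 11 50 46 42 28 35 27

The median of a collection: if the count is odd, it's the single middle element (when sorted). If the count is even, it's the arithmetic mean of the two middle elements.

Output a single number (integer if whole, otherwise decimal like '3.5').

Step 1: insert 10 -> lo=[10] (size 1, max 10) hi=[] (size 0) -> median=10
Step 2: insert 11 -> lo=[10] (size 1, max 10) hi=[11] (size 1, min 11) -> median=10.5
Step 3: insert 50 -> lo=[10, 11] (size 2, max 11) hi=[50] (size 1, min 50) -> median=11
Step 4: insert 46 -> lo=[10, 11] (size 2, max 11) hi=[46, 50] (size 2, min 46) -> median=28.5
Step 5: insert 42 -> lo=[10, 11, 42] (size 3, max 42) hi=[46, 50] (size 2, min 46) -> median=42

Answer: 42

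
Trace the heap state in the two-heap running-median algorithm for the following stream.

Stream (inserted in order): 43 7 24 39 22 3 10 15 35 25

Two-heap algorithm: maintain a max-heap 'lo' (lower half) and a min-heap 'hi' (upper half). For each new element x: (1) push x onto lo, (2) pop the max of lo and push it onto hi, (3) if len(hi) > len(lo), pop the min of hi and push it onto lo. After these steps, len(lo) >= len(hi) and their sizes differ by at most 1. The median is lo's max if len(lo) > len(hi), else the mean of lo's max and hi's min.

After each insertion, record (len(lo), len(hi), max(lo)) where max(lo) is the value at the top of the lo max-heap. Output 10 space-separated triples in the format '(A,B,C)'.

Step 1: insert 43 -> lo=[43] hi=[] -> (len(lo)=1, len(hi)=0, max(lo)=43)
Step 2: insert 7 -> lo=[7] hi=[43] -> (len(lo)=1, len(hi)=1, max(lo)=7)
Step 3: insert 24 -> lo=[7, 24] hi=[43] -> (len(lo)=2, len(hi)=1, max(lo)=24)
Step 4: insert 39 -> lo=[7, 24] hi=[39, 43] -> (len(lo)=2, len(hi)=2, max(lo)=24)
Step 5: insert 22 -> lo=[7, 22, 24] hi=[39, 43] -> (len(lo)=3, len(hi)=2, max(lo)=24)
Step 6: insert 3 -> lo=[3, 7, 22] hi=[24, 39, 43] -> (len(lo)=3, len(hi)=3, max(lo)=22)
Step 7: insert 10 -> lo=[3, 7, 10, 22] hi=[24, 39, 43] -> (len(lo)=4, len(hi)=3, max(lo)=22)
Step 8: insert 15 -> lo=[3, 7, 10, 15] hi=[22, 24, 39, 43] -> (len(lo)=4, len(hi)=4, max(lo)=15)
Step 9: insert 35 -> lo=[3, 7, 10, 15, 22] hi=[24, 35, 39, 43] -> (len(lo)=5, len(hi)=4, max(lo)=22)
Step 10: insert 25 -> lo=[3, 7, 10, 15, 22] hi=[24, 25, 35, 39, 43] -> (len(lo)=5, len(hi)=5, max(lo)=22)

Answer: (1,0,43) (1,1,7) (2,1,24) (2,2,24) (3,2,24) (3,3,22) (4,3,22) (4,4,15) (5,4,22) (5,5,22)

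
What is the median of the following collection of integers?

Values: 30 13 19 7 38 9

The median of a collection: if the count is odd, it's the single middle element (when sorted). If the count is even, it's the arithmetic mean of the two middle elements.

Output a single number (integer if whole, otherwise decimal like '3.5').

Step 1: insert 30 -> lo=[30] (size 1, max 30) hi=[] (size 0) -> median=30
Step 2: insert 13 -> lo=[13] (size 1, max 13) hi=[30] (size 1, min 30) -> median=21.5
Step 3: insert 19 -> lo=[13, 19] (size 2, max 19) hi=[30] (size 1, min 30) -> median=19
Step 4: insert 7 -> lo=[7, 13] (size 2, max 13) hi=[19, 30] (size 2, min 19) -> median=16
Step 5: insert 38 -> lo=[7, 13, 19] (size 3, max 19) hi=[30, 38] (size 2, min 30) -> median=19
Step 6: insert 9 -> lo=[7, 9, 13] (size 3, max 13) hi=[19, 30, 38] (size 3, min 19) -> median=16

Answer: 16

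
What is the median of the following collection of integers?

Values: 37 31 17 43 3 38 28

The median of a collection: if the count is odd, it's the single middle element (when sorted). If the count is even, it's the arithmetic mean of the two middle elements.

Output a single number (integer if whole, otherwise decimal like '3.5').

Step 1: insert 37 -> lo=[37] (size 1, max 37) hi=[] (size 0) -> median=37
Step 2: insert 31 -> lo=[31] (size 1, max 31) hi=[37] (size 1, min 37) -> median=34
Step 3: insert 17 -> lo=[17, 31] (size 2, max 31) hi=[37] (size 1, min 37) -> median=31
Step 4: insert 43 -> lo=[17, 31] (size 2, max 31) hi=[37, 43] (size 2, min 37) -> median=34
Step 5: insert 3 -> lo=[3, 17, 31] (size 3, max 31) hi=[37, 43] (size 2, min 37) -> median=31
Step 6: insert 38 -> lo=[3, 17, 31] (size 3, max 31) hi=[37, 38, 43] (size 3, min 37) -> median=34
Step 7: insert 28 -> lo=[3, 17, 28, 31] (size 4, max 31) hi=[37, 38, 43] (size 3, min 37) -> median=31

Answer: 31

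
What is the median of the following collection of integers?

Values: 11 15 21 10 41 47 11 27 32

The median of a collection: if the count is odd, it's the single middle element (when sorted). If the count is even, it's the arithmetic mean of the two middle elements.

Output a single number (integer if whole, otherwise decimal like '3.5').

Step 1: insert 11 -> lo=[11] (size 1, max 11) hi=[] (size 0) -> median=11
Step 2: insert 15 -> lo=[11] (size 1, max 11) hi=[15] (size 1, min 15) -> median=13
Step 3: insert 21 -> lo=[11, 15] (size 2, max 15) hi=[21] (size 1, min 21) -> median=15
Step 4: insert 10 -> lo=[10, 11] (size 2, max 11) hi=[15, 21] (size 2, min 15) -> median=13
Step 5: insert 41 -> lo=[10, 11, 15] (size 3, max 15) hi=[21, 41] (size 2, min 21) -> median=15
Step 6: insert 47 -> lo=[10, 11, 15] (size 3, max 15) hi=[21, 41, 47] (size 3, min 21) -> median=18
Step 7: insert 11 -> lo=[10, 11, 11, 15] (size 4, max 15) hi=[21, 41, 47] (size 3, min 21) -> median=15
Step 8: insert 27 -> lo=[10, 11, 11, 15] (size 4, max 15) hi=[21, 27, 41, 47] (size 4, min 21) -> median=18
Step 9: insert 32 -> lo=[10, 11, 11, 15, 21] (size 5, max 21) hi=[27, 32, 41, 47] (size 4, min 27) -> median=21

Answer: 21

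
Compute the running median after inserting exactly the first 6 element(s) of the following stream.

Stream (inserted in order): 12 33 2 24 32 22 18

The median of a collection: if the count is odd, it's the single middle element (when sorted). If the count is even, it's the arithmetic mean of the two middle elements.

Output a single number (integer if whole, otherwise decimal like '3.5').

Answer: 23

Derivation:
Step 1: insert 12 -> lo=[12] (size 1, max 12) hi=[] (size 0) -> median=12
Step 2: insert 33 -> lo=[12] (size 1, max 12) hi=[33] (size 1, min 33) -> median=22.5
Step 3: insert 2 -> lo=[2, 12] (size 2, max 12) hi=[33] (size 1, min 33) -> median=12
Step 4: insert 24 -> lo=[2, 12] (size 2, max 12) hi=[24, 33] (size 2, min 24) -> median=18
Step 5: insert 32 -> lo=[2, 12, 24] (size 3, max 24) hi=[32, 33] (size 2, min 32) -> median=24
Step 6: insert 22 -> lo=[2, 12, 22] (size 3, max 22) hi=[24, 32, 33] (size 3, min 24) -> median=23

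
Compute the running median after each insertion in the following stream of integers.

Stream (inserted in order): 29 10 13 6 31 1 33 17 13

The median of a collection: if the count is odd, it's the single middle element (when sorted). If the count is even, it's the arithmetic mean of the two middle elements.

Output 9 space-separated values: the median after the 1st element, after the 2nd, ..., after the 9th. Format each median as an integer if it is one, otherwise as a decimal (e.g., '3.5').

Step 1: insert 29 -> lo=[29] (size 1, max 29) hi=[] (size 0) -> median=29
Step 2: insert 10 -> lo=[10] (size 1, max 10) hi=[29] (size 1, min 29) -> median=19.5
Step 3: insert 13 -> lo=[10, 13] (size 2, max 13) hi=[29] (size 1, min 29) -> median=13
Step 4: insert 6 -> lo=[6, 10] (size 2, max 10) hi=[13, 29] (size 2, min 13) -> median=11.5
Step 5: insert 31 -> lo=[6, 10, 13] (size 3, max 13) hi=[29, 31] (size 2, min 29) -> median=13
Step 6: insert 1 -> lo=[1, 6, 10] (size 3, max 10) hi=[13, 29, 31] (size 3, min 13) -> median=11.5
Step 7: insert 33 -> lo=[1, 6, 10, 13] (size 4, max 13) hi=[29, 31, 33] (size 3, min 29) -> median=13
Step 8: insert 17 -> lo=[1, 6, 10, 13] (size 4, max 13) hi=[17, 29, 31, 33] (size 4, min 17) -> median=15
Step 9: insert 13 -> lo=[1, 6, 10, 13, 13] (size 5, max 13) hi=[17, 29, 31, 33] (size 4, min 17) -> median=13

Answer: 29 19.5 13 11.5 13 11.5 13 15 13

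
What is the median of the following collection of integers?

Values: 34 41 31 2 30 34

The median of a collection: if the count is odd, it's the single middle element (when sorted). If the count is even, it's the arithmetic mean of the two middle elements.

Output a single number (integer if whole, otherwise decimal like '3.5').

Step 1: insert 34 -> lo=[34] (size 1, max 34) hi=[] (size 0) -> median=34
Step 2: insert 41 -> lo=[34] (size 1, max 34) hi=[41] (size 1, min 41) -> median=37.5
Step 3: insert 31 -> lo=[31, 34] (size 2, max 34) hi=[41] (size 1, min 41) -> median=34
Step 4: insert 2 -> lo=[2, 31] (size 2, max 31) hi=[34, 41] (size 2, min 34) -> median=32.5
Step 5: insert 30 -> lo=[2, 30, 31] (size 3, max 31) hi=[34, 41] (size 2, min 34) -> median=31
Step 6: insert 34 -> lo=[2, 30, 31] (size 3, max 31) hi=[34, 34, 41] (size 3, min 34) -> median=32.5

Answer: 32.5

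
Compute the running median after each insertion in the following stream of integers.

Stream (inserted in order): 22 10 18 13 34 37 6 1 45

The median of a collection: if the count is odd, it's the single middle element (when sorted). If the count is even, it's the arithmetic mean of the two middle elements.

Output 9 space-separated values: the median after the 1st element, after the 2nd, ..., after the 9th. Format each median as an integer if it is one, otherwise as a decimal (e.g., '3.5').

Step 1: insert 22 -> lo=[22] (size 1, max 22) hi=[] (size 0) -> median=22
Step 2: insert 10 -> lo=[10] (size 1, max 10) hi=[22] (size 1, min 22) -> median=16
Step 3: insert 18 -> lo=[10, 18] (size 2, max 18) hi=[22] (size 1, min 22) -> median=18
Step 4: insert 13 -> lo=[10, 13] (size 2, max 13) hi=[18, 22] (size 2, min 18) -> median=15.5
Step 5: insert 34 -> lo=[10, 13, 18] (size 3, max 18) hi=[22, 34] (size 2, min 22) -> median=18
Step 6: insert 37 -> lo=[10, 13, 18] (size 3, max 18) hi=[22, 34, 37] (size 3, min 22) -> median=20
Step 7: insert 6 -> lo=[6, 10, 13, 18] (size 4, max 18) hi=[22, 34, 37] (size 3, min 22) -> median=18
Step 8: insert 1 -> lo=[1, 6, 10, 13] (size 4, max 13) hi=[18, 22, 34, 37] (size 4, min 18) -> median=15.5
Step 9: insert 45 -> lo=[1, 6, 10, 13, 18] (size 5, max 18) hi=[22, 34, 37, 45] (size 4, min 22) -> median=18

Answer: 22 16 18 15.5 18 20 18 15.5 18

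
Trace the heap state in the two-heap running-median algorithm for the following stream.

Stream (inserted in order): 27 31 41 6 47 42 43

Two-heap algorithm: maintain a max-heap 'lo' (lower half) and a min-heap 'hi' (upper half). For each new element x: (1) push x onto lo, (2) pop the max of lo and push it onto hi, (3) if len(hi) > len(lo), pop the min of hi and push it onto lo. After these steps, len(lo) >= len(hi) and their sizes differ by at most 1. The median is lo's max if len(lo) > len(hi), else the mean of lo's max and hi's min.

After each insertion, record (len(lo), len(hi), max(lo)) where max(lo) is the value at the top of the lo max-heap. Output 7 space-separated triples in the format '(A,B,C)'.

Answer: (1,0,27) (1,1,27) (2,1,31) (2,2,27) (3,2,31) (3,3,31) (4,3,41)

Derivation:
Step 1: insert 27 -> lo=[27] hi=[] -> (len(lo)=1, len(hi)=0, max(lo)=27)
Step 2: insert 31 -> lo=[27] hi=[31] -> (len(lo)=1, len(hi)=1, max(lo)=27)
Step 3: insert 41 -> lo=[27, 31] hi=[41] -> (len(lo)=2, len(hi)=1, max(lo)=31)
Step 4: insert 6 -> lo=[6, 27] hi=[31, 41] -> (len(lo)=2, len(hi)=2, max(lo)=27)
Step 5: insert 47 -> lo=[6, 27, 31] hi=[41, 47] -> (len(lo)=3, len(hi)=2, max(lo)=31)
Step 6: insert 42 -> lo=[6, 27, 31] hi=[41, 42, 47] -> (len(lo)=3, len(hi)=3, max(lo)=31)
Step 7: insert 43 -> lo=[6, 27, 31, 41] hi=[42, 43, 47] -> (len(lo)=4, len(hi)=3, max(lo)=41)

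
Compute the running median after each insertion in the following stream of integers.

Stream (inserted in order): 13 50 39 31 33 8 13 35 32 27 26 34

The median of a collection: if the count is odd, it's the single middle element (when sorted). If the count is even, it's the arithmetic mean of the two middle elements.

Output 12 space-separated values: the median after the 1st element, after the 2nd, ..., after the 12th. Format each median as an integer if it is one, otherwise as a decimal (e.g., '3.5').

Answer: 13 31.5 39 35 33 32 31 32 32 31.5 31 31.5

Derivation:
Step 1: insert 13 -> lo=[13] (size 1, max 13) hi=[] (size 0) -> median=13
Step 2: insert 50 -> lo=[13] (size 1, max 13) hi=[50] (size 1, min 50) -> median=31.5
Step 3: insert 39 -> lo=[13, 39] (size 2, max 39) hi=[50] (size 1, min 50) -> median=39
Step 4: insert 31 -> lo=[13, 31] (size 2, max 31) hi=[39, 50] (size 2, min 39) -> median=35
Step 5: insert 33 -> lo=[13, 31, 33] (size 3, max 33) hi=[39, 50] (size 2, min 39) -> median=33
Step 6: insert 8 -> lo=[8, 13, 31] (size 3, max 31) hi=[33, 39, 50] (size 3, min 33) -> median=32
Step 7: insert 13 -> lo=[8, 13, 13, 31] (size 4, max 31) hi=[33, 39, 50] (size 3, min 33) -> median=31
Step 8: insert 35 -> lo=[8, 13, 13, 31] (size 4, max 31) hi=[33, 35, 39, 50] (size 4, min 33) -> median=32
Step 9: insert 32 -> lo=[8, 13, 13, 31, 32] (size 5, max 32) hi=[33, 35, 39, 50] (size 4, min 33) -> median=32
Step 10: insert 27 -> lo=[8, 13, 13, 27, 31] (size 5, max 31) hi=[32, 33, 35, 39, 50] (size 5, min 32) -> median=31.5
Step 11: insert 26 -> lo=[8, 13, 13, 26, 27, 31] (size 6, max 31) hi=[32, 33, 35, 39, 50] (size 5, min 32) -> median=31
Step 12: insert 34 -> lo=[8, 13, 13, 26, 27, 31] (size 6, max 31) hi=[32, 33, 34, 35, 39, 50] (size 6, min 32) -> median=31.5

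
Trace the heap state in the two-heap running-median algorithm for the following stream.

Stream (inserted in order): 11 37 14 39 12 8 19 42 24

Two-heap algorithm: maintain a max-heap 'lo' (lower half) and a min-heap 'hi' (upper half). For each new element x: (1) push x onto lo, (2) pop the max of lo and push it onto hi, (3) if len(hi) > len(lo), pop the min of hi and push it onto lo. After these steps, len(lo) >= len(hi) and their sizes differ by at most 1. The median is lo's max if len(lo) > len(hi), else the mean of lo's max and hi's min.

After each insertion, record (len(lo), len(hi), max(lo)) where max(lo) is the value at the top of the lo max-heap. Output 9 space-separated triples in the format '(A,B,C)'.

Step 1: insert 11 -> lo=[11] hi=[] -> (len(lo)=1, len(hi)=0, max(lo)=11)
Step 2: insert 37 -> lo=[11] hi=[37] -> (len(lo)=1, len(hi)=1, max(lo)=11)
Step 3: insert 14 -> lo=[11, 14] hi=[37] -> (len(lo)=2, len(hi)=1, max(lo)=14)
Step 4: insert 39 -> lo=[11, 14] hi=[37, 39] -> (len(lo)=2, len(hi)=2, max(lo)=14)
Step 5: insert 12 -> lo=[11, 12, 14] hi=[37, 39] -> (len(lo)=3, len(hi)=2, max(lo)=14)
Step 6: insert 8 -> lo=[8, 11, 12] hi=[14, 37, 39] -> (len(lo)=3, len(hi)=3, max(lo)=12)
Step 7: insert 19 -> lo=[8, 11, 12, 14] hi=[19, 37, 39] -> (len(lo)=4, len(hi)=3, max(lo)=14)
Step 8: insert 42 -> lo=[8, 11, 12, 14] hi=[19, 37, 39, 42] -> (len(lo)=4, len(hi)=4, max(lo)=14)
Step 9: insert 24 -> lo=[8, 11, 12, 14, 19] hi=[24, 37, 39, 42] -> (len(lo)=5, len(hi)=4, max(lo)=19)

Answer: (1,0,11) (1,1,11) (2,1,14) (2,2,14) (3,2,14) (3,3,12) (4,3,14) (4,4,14) (5,4,19)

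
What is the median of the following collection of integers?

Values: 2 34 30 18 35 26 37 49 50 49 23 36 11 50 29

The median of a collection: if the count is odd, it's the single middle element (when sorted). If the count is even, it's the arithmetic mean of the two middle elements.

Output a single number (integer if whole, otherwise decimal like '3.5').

Answer: 34

Derivation:
Step 1: insert 2 -> lo=[2] (size 1, max 2) hi=[] (size 0) -> median=2
Step 2: insert 34 -> lo=[2] (size 1, max 2) hi=[34] (size 1, min 34) -> median=18
Step 3: insert 30 -> lo=[2, 30] (size 2, max 30) hi=[34] (size 1, min 34) -> median=30
Step 4: insert 18 -> lo=[2, 18] (size 2, max 18) hi=[30, 34] (size 2, min 30) -> median=24
Step 5: insert 35 -> lo=[2, 18, 30] (size 3, max 30) hi=[34, 35] (size 2, min 34) -> median=30
Step 6: insert 26 -> lo=[2, 18, 26] (size 3, max 26) hi=[30, 34, 35] (size 3, min 30) -> median=28
Step 7: insert 37 -> lo=[2, 18, 26, 30] (size 4, max 30) hi=[34, 35, 37] (size 3, min 34) -> median=30
Step 8: insert 49 -> lo=[2, 18, 26, 30] (size 4, max 30) hi=[34, 35, 37, 49] (size 4, min 34) -> median=32
Step 9: insert 50 -> lo=[2, 18, 26, 30, 34] (size 5, max 34) hi=[35, 37, 49, 50] (size 4, min 35) -> median=34
Step 10: insert 49 -> lo=[2, 18, 26, 30, 34] (size 5, max 34) hi=[35, 37, 49, 49, 50] (size 5, min 35) -> median=34.5
Step 11: insert 23 -> lo=[2, 18, 23, 26, 30, 34] (size 6, max 34) hi=[35, 37, 49, 49, 50] (size 5, min 35) -> median=34
Step 12: insert 36 -> lo=[2, 18, 23, 26, 30, 34] (size 6, max 34) hi=[35, 36, 37, 49, 49, 50] (size 6, min 35) -> median=34.5
Step 13: insert 11 -> lo=[2, 11, 18, 23, 26, 30, 34] (size 7, max 34) hi=[35, 36, 37, 49, 49, 50] (size 6, min 35) -> median=34
Step 14: insert 50 -> lo=[2, 11, 18, 23, 26, 30, 34] (size 7, max 34) hi=[35, 36, 37, 49, 49, 50, 50] (size 7, min 35) -> median=34.5
Step 15: insert 29 -> lo=[2, 11, 18, 23, 26, 29, 30, 34] (size 8, max 34) hi=[35, 36, 37, 49, 49, 50, 50] (size 7, min 35) -> median=34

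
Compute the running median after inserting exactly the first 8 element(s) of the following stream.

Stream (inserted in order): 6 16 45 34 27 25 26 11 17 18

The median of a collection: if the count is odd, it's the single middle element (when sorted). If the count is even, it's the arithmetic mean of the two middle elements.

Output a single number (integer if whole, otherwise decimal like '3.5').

Answer: 25.5

Derivation:
Step 1: insert 6 -> lo=[6] (size 1, max 6) hi=[] (size 0) -> median=6
Step 2: insert 16 -> lo=[6] (size 1, max 6) hi=[16] (size 1, min 16) -> median=11
Step 3: insert 45 -> lo=[6, 16] (size 2, max 16) hi=[45] (size 1, min 45) -> median=16
Step 4: insert 34 -> lo=[6, 16] (size 2, max 16) hi=[34, 45] (size 2, min 34) -> median=25
Step 5: insert 27 -> lo=[6, 16, 27] (size 3, max 27) hi=[34, 45] (size 2, min 34) -> median=27
Step 6: insert 25 -> lo=[6, 16, 25] (size 3, max 25) hi=[27, 34, 45] (size 3, min 27) -> median=26
Step 7: insert 26 -> lo=[6, 16, 25, 26] (size 4, max 26) hi=[27, 34, 45] (size 3, min 27) -> median=26
Step 8: insert 11 -> lo=[6, 11, 16, 25] (size 4, max 25) hi=[26, 27, 34, 45] (size 4, min 26) -> median=25.5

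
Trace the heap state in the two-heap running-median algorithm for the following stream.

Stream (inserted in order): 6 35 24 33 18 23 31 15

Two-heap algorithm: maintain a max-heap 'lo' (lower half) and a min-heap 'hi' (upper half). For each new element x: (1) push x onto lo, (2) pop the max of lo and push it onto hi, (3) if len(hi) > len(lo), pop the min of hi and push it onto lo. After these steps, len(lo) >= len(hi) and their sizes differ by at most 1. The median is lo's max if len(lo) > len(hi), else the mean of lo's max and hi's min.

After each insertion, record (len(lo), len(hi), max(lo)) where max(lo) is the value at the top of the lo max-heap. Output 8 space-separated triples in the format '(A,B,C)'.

Step 1: insert 6 -> lo=[6] hi=[] -> (len(lo)=1, len(hi)=0, max(lo)=6)
Step 2: insert 35 -> lo=[6] hi=[35] -> (len(lo)=1, len(hi)=1, max(lo)=6)
Step 3: insert 24 -> lo=[6, 24] hi=[35] -> (len(lo)=2, len(hi)=1, max(lo)=24)
Step 4: insert 33 -> lo=[6, 24] hi=[33, 35] -> (len(lo)=2, len(hi)=2, max(lo)=24)
Step 5: insert 18 -> lo=[6, 18, 24] hi=[33, 35] -> (len(lo)=3, len(hi)=2, max(lo)=24)
Step 6: insert 23 -> lo=[6, 18, 23] hi=[24, 33, 35] -> (len(lo)=3, len(hi)=3, max(lo)=23)
Step 7: insert 31 -> lo=[6, 18, 23, 24] hi=[31, 33, 35] -> (len(lo)=4, len(hi)=3, max(lo)=24)
Step 8: insert 15 -> lo=[6, 15, 18, 23] hi=[24, 31, 33, 35] -> (len(lo)=4, len(hi)=4, max(lo)=23)

Answer: (1,0,6) (1,1,6) (2,1,24) (2,2,24) (3,2,24) (3,3,23) (4,3,24) (4,4,23)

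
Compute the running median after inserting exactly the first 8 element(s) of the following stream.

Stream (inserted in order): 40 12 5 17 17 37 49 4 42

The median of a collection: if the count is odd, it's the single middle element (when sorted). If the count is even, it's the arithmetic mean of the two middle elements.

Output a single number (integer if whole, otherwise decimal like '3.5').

Answer: 17

Derivation:
Step 1: insert 40 -> lo=[40] (size 1, max 40) hi=[] (size 0) -> median=40
Step 2: insert 12 -> lo=[12] (size 1, max 12) hi=[40] (size 1, min 40) -> median=26
Step 3: insert 5 -> lo=[5, 12] (size 2, max 12) hi=[40] (size 1, min 40) -> median=12
Step 4: insert 17 -> lo=[5, 12] (size 2, max 12) hi=[17, 40] (size 2, min 17) -> median=14.5
Step 5: insert 17 -> lo=[5, 12, 17] (size 3, max 17) hi=[17, 40] (size 2, min 17) -> median=17
Step 6: insert 37 -> lo=[5, 12, 17] (size 3, max 17) hi=[17, 37, 40] (size 3, min 17) -> median=17
Step 7: insert 49 -> lo=[5, 12, 17, 17] (size 4, max 17) hi=[37, 40, 49] (size 3, min 37) -> median=17
Step 8: insert 4 -> lo=[4, 5, 12, 17] (size 4, max 17) hi=[17, 37, 40, 49] (size 4, min 17) -> median=17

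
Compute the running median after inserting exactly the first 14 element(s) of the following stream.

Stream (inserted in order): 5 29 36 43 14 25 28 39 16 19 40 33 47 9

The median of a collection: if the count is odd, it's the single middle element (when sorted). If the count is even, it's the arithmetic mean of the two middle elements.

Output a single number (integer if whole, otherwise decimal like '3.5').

Answer: 28.5

Derivation:
Step 1: insert 5 -> lo=[5] (size 1, max 5) hi=[] (size 0) -> median=5
Step 2: insert 29 -> lo=[5] (size 1, max 5) hi=[29] (size 1, min 29) -> median=17
Step 3: insert 36 -> lo=[5, 29] (size 2, max 29) hi=[36] (size 1, min 36) -> median=29
Step 4: insert 43 -> lo=[5, 29] (size 2, max 29) hi=[36, 43] (size 2, min 36) -> median=32.5
Step 5: insert 14 -> lo=[5, 14, 29] (size 3, max 29) hi=[36, 43] (size 2, min 36) -> median=29
Step 6: insert 25 -> lo=[5, 14, 25] (size 3, max 25) hi=[29, 36, 43] (size 3, min 29) -> median=27
Step 7: insert 28 -> lo=[5, 14, 25, 28] (size 4, max 28) hi=[29, 36, 43] (size 3, min 29) -> median=28
Step 8: insert 39 -> lo=[5, 14, 25, 28] (size 4, max 28) hi=[29, 36, 39, 43] (size 4, min 29) -> median=28.5
Step 9: insert 16 -> lo=[5, 14, 16, 25, 28] (size 5, max 28) hi=[29, 36, 39, 43] (size 4, min 29) -> median=28
Step 10: insert 19 -> lo=[5, 14, 16, 19, 25] (size 5, max 25) hi=[28, 29, 36, 39, 43] (size 5, min 28) -> median=26.5
Step 11: insert 40 -> lo=[5, 14, 16, 19, 25, 28] (size 6, max 28) hi=[29, 36, 39, 40, 43] (size 5, min 29) -> median=28
Step 12: insert 33 -> lo=[5, 14, 16, 19, 25, 28] (size 6, max 28) hi=[29, 33, 36, 39, 40, 43] (size 6, min 29) -> median=28.5
Step 13: insert 47 -> lo=[5, 14, 16, 19, 25, 28, 29] (size 7, max 29) hi=[33, 36, 39, 40, 43, 47] (size 6, min 33) -> median=29
Step 14: insert 9 -> lo=[5, 9, 14, 16, 19, 25, 28] (size 7, max 28) hi=[29, 33, 36, 39, 40, 43, 47] (size 7, min 29) -> median=28.5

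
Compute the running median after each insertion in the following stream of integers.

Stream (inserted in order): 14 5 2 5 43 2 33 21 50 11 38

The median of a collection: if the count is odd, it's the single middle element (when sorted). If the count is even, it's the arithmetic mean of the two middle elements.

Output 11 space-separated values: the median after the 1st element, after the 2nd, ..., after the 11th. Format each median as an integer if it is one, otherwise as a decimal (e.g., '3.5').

Answer: 14 9.5 5 5 5 5 5 9.5 14 12.5 14

Derivation:
Step 1: insert 14 -> lo=[14] (size 1, max 14) hi=[] (size 0) -> median=14
Step 2: insert 5 -> lo=[5] (size 1, max 5) hi=[14] (size 1, min 14) -> median=9.5
Step 3: insert 2 -> lo=[2, 5] (size 2, max 5) hi=[14] (size 1, min 14) -> median=5
Step 4: insert 5 -> lo=[2, 5] (size 2, max 5) hi=[5, 14] (size 2, min 5) -> median=5
Step 5: insert 43 -> lo=[2, 5, 5] (size 3, max 5) hi=[14, 43] (size 2, min 14) -> median=5
Step 6: insert 2 -> lo=[2, 2, 5] (size 3, max 5) hi=[5, 14, 43] (size 3, min 5) -> median=5
Step 7: insert 33 -> lo=[2, 2, 5, 5] (size 4, max 5) hi=[14, 33, 43] (size 3, min 14) -> median=5
Step 8: insert 21 -> lo=[2, 2, 5, 5] (size 4, max 5) hi=[14, 21, 33, 43] (size 4, min 14) -> median=9.5
Step 9: insert 50 -> lo=[2, 2, 5, 5, 14] (size 5, max 14) hi=[21, 33, 43, 50] (size 4, min 21) -> median=14
Step 10: insert 11 -> lo=[2, 2, 5, 5, 11] (size 5, max 11) hi=[14, 21, 33, 43, 50] (size 5, min 14) -> median=12.5
Step 11: insert 38 -> lo=[2, 2, 5, 5, 11, 14] (size 6, max 14) hi=[21, 33, 38, 43, 50] (size 5, min 21) -> median=14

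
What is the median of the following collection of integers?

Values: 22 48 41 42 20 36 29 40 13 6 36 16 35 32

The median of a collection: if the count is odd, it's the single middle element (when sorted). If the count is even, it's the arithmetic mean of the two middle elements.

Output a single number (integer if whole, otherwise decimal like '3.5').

Step 1: insert 22 -> lo=[22] (size 1, max 22) hi=[] (size 0) -> median=22
Step 2: insert 48 -> lo=[22] (size 1, max 22) hi=[48] (size 1, min 48) -> median=35
Step 3: insert 41 -> lo=[22, 41] (size 2, max 41) hi=[48] (size 1, min 48) -> median=41
Step 4: insert 42 -> lo=[22, 41] (size 2, max 41) hi=[42, 48] (size 2, min 42) -> median=41.5
Step 5: insert 20 -> lo=[20, 22, 41] (size 3, max 41) hi=[42, 48] (size 2, min 42) -> median=41
Step 6: insert 36 -> lo=[20, 22, 36] (size 3, max 36) hi=[41, 42, 48] (size 3, min 41) -> median=38.5
Step 7: insert 29 -> lo=[20, 22, 29, 36] (size 4, max 36) hi=[41, 42, 48] (size 3, min 41) -> median=36
Step 8: insert 40 -> lo=[20, 22, 29, 36] (size 4, max 36) hi=[40, 41, 42, 48] (size 4, min 40) -> median=38
Step 9: insert 13 -> lo=[13, 20, 22, 29, 36] (size 5, max 36) hi=[40, 41, 42, 48] (size 4, min 40) -> median=36
Step 10: insert 6 -> lo=[6, 13, 20, 22, 29] (size 5, max 29) hi=[36, 40, 41, 42, 48] (size 5, min 36) -> median=32.5
Step 11: insert 36 -> lo=[6, 13, 20, 22, 29, 36] (size 6, max 36) hi=[36, 40, 41, 42, 48] (size 5, min 36) -> median=36
Step 12: insert 16 -> lo=[6, 13, 16, 20, 22, 29] (size 6, max 29) hi=[36, 36, 40, 41, 42, 48] (size 6, min 36) -> median=32.5
Step 13: insert 35 -> lo=[6, 13, 16, 20, 22, 29, 35] (size 7, max 35) hi=[36, 36, 40, 41, 42, 48] (size 6, min 36) -> median=35
Step 14: insert 32 -> lo=[6, 13, 16, 20, 22, 29, 32] (size 7, max 32) hi=[35, 36, 36, 40, 41, 42, 48] (size 7, min 35) -> median=33.5

Answer: 33.5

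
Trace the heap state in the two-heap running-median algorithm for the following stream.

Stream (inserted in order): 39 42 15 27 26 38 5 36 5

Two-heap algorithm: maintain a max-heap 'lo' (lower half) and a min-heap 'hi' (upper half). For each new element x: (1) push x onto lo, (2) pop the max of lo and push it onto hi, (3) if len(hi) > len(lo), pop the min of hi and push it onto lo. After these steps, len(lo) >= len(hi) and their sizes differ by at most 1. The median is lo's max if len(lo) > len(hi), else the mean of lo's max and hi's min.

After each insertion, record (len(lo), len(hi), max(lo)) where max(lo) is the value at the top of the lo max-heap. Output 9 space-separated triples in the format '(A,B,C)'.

Answer: (1,0,39) (1,1,39) (2,1,39) (2,2,27) (3,2,27) (3,3,27) (4,3,27) (4,4,27) (5,4,27)

Derivation:
Step 1: insert 39 -> lo=[39] hi=[] -> (len(lo)=1, len(hi)=0, max(lo)=39)
Step 2: insert 42 -> lo=[39] hi=[42] -> (len(lo)=1, len(hi)=1, max(lo)=39)
Step 3: insert 15 -> lo=[15, 39] hi=[42] -> (len(lo)=2, len(hi)=1, max(lo)=39)
Step 4: insert 27 -> lo=[15, 27] hi=[39, 42] -> (len(lo)=2, len(hi)=2, max(lo)=27)
Step 5: insert 26 -> lo=[15, 26, 27] hi=[39, 42] -> (len(lo)=3, len(hi)=2, max(lo)=27)
Step 6: insert 38 -> lo=[15, 26, 27] hi=[38, 39, 42] -> (len(lo)=3, len(hi)=3, max(lo)=27)
Step 7: insert 5 -> lo=[5, 15, 26, 27] hi=[38, 39, 42] -> (len(lo)=4, len(hi)=3, max(lo)=27)
Step 8: insert 36 -> lo=[5, 15, 26, 27] hi=[36, 38, 39, 42] -> (len(lo)=4, len(hi)=4, max(lo)=27)
Step 9: insert 5 -> lo=[5, 5, 15, 26, 27] hi=[36, 38, 39, 42] -> (len(lo)=5, len(hi)=4, max(lo)=27)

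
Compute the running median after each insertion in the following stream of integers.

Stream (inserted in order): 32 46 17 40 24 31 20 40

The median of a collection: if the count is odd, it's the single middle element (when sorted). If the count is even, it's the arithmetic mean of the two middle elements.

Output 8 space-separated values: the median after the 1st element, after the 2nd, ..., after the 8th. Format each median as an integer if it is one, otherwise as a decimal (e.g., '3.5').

Answer: 32 39 32 36 32 31.5 31 31.5

Derivation:
Step 1: insert 32 -> lo=[32] (size 1, max 32) hi=[] (size 0) -> median=32
Step 2: insert 46 -> lo=[32] (size 1, max 32) hi=[46] (size 1, min 46) -> median=39
Step 3: insert 17 -> lo=[17, 32] (size 2, max 32) hi=[46] (size 1, min 46) -> median=32
Step 4: insert 40 -> lo=[17, 32] (size 2, max 32) hi=[40, 46] (size 2, min 40) -> median=36
Step 5: insert 24 -> lo=[17, 24, 32] (size 3, max 32) hi=[40, 46] (size 2, min 40) -> median=32
Step 6: insert 31 -> lo=[17, 24, 31] (size 3, max 31) hi=[32, 40, 46] (size 3, min 32) -> median=31.5
Step 7: insert 20 -> lo=[17, 20, 24, 31] (size 4, max 31) hi=[32, 40, 46] (size 3, min 32) -> median=31
Step 8: insert 40 -> lo=[17, 20, 24, 31] (size 4, max 31) hi=[32, 40, 40, 46] (size 4, min 32) -> median=31.5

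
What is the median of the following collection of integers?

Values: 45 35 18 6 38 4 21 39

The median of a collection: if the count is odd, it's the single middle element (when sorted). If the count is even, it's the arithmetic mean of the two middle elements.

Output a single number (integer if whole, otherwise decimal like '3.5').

Step 1: insert 45 -> lo=[45] (size 1, max 45) hi=[] (size 0) -> median=45
Step 2: insert 35 -> lo=[35] (size 1, max 35) hi=[45] (size 1, min 45) -> median=40
Step 3: insert 18 -> lo=[18, 35] (size 2, max 35) hi=[45] (size 1, min 45) -> median=35
Step 4: insert 6 -> lo=[6, 18] (size 2, max 18) hi=[35, 45] (size 2, min 35) -> median=26.5
Step 5: insert 38 -> lo=[6, 18, 35] (size 3, max 35) hi=[38, 45] (size 2, min 38) -> median=35
Step 6: insert 4 -> lo=[4, 6, 18] (size 3, max 18) hi=[35, 38, 45] (size 3, min 35) -> median=26.5
Step 7: insert 21 -> lo=[4, 6, 18, 21] (size 4, max 21) hi=[35, 38, 45] (size 3, min 35) -> median=21
Step 8: insert 39 -> lo=[4, 6, 18, 21] (size 4, max 21) hi=[35, 38, 39, 45] (size 4, min 35) -> median=28

Answer: 28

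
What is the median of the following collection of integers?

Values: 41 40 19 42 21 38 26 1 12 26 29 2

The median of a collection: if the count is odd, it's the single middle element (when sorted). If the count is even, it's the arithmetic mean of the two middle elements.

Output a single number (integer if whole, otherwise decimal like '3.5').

Answer: 26

Derivation:
Step 1: insert 41 -> lo=[41] (size 1, max 41) hi=[] (size 0) -> median=41
Step 2: insert 40 -> lo=[40] (size 1, max 40) hi=[41] (size 1, min 41) -> median=40.5
Step 3: insert 19 -> lo=[19, 40] (size 2, max 40) hi=[41] (size 1, min 41) -> median=40
Step 4: insert 42 -> lo=[19, 40] (size 2, max 40) hi=[41, 42] (size 2, min 41) -> median=40.5
Step 5: insert 21 -> lo=[19, 21, 40] (size 3, max 40) hi=[41, 42] (size 2, min 41) -> median=40
Step 6: insert 38 -> lo=[19, 21, 38] (size 3, max 38) hi=[40, 41, 42] (size 3, min 40) -> median=39
Step 7: insert 26 -> lo=[19, 21, 26, 38] (size 4, max 38) hi=[40, 41, 42] (size 3, min 40) -> median=38
Step 8: insert 1 -> lo=[1, 19, 21, 26] (size 4, max 26) hi=[38, 40, 41, 42] (size 4, min 38) -> median=32
Step 9: insert 12 -> lo=[1, 12, 19, 21, 26] (size 5, max 26) hi=[38, 40, 41, 42] (size 4, min 38) -> median=26
Step 10: insert 26 -> lo=[1, 12, 19, 21, 26] (size 5, max 26) hi=[26, 38, 40, 41, 42] (size 5, min 26) -> median=26
Step 11: insert 29 -> lo=[1, 12, 19, 21, 26, 26] (size 6, max 26) hi=[29, 38, 40, 41, 42] (size 5, min 29) -> median=26
Step 12: insert 2 -> lo=[1, 2, 12, 19, 21, 26] (size 6, max 26) hi=[26, 29, 38, 40, 41, 42] (size 6, min 26) -> median=26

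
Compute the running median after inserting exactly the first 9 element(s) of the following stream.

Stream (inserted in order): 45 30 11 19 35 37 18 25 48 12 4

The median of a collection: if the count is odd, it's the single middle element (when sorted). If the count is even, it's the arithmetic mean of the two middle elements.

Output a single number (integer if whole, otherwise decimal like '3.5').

Step 1: insert 45 -> lo=[45] (size 1, max 45) hi=[] (size 0) -> median=45
Step 2: insert 30 -> lo=[30] (size 1, max 30) hi=[45] (size 1, min 45) -> median=37.5
Step 3: insert 11 -> lo=[11, 30] (size 2, max 30) hi=[45] (size 1, min 45) -> median=30
Step 4: insert 19 -> lo=[11, 19] (size 2, max 19) hi=[30, 45] (size 2, min 30) -> median=24.5
Step 5: insert 35 -> lo=[11, 19, 30] (size 3, max 30) hi=[35, 45] (size 2, min 35) -> median=30
Step 6: insert 37 -> lo=[11, 19, 30] (size 3, max 30) hi=[35, 37, 45] (size 3, min 35) -> median=32.5
Step 7: insert 18 -> lo=[11, 18, 19, 30] (size 4, max 30) hi=[35, 37, 45] (size 3, min 35) -> median=30
Step 8: insert 25 -> lo=[11, 18, 19, 25] (size 4, max 25) hi=[30, 35, 37, 45] (size 4, min 30) -> median=27.5
Step 9: insert 48 -> lo=[11, 18, 19, 25, 30] (size 5, max 30) hi=[35, 37, 45, 48] (size 4, min 35) -> median=30

Answer: 30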